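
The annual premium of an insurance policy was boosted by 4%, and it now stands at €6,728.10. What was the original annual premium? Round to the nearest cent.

The overall multiplier applied was 1.04.
So the original annual premium was €6,728.10 ÷ 1.04 ≈ €6,469.33.

€6,469.33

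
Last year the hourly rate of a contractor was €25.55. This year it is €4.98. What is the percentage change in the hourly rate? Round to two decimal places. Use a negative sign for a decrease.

Change: €4.98 − €25.55 = -€20.57.
Relative to the original: -€20.57 ÷ €25.55 ≈ -80.51%.

-80.51%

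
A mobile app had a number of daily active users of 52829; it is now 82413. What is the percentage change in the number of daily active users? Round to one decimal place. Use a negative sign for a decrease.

56.0%

Change: 82413 − 52829 = 29584.
Relative to the original: 29584 ÷ 52829 ≈ 56.0%.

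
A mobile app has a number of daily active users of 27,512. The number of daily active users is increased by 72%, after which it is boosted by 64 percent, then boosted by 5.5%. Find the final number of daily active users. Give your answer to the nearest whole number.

81,874

Each change multiplies by a factor: 1.72 × 1.64 × 1.055 = 2.975944.
27,512 × 2.975944 = 81874.171328 ≈ 81,874.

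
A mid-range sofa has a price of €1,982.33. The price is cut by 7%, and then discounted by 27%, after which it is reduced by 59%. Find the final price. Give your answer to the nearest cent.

Each change multiplies by a factor: 0.93 × 0.73 × 0.41 = 0.278349.
€1,982.33 × 0.278349 = €551.77957317 ≈ €551.78.

€551.78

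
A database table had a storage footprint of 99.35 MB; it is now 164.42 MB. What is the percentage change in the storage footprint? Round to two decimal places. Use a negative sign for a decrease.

Change: 164.42 − 99.35 = 65.07.
Relative to the original: 65.07 ÷ 99.35 ≈ 65.50%.

65.50%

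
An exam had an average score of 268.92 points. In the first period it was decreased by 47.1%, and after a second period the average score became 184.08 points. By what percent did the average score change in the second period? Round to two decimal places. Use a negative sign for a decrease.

After the first period: 268.92 × 0.529 = 142.25868.
Second-period multiplier: 184.08 ÷ 142.25868 ≈ 1.293981.
That is a change of 29.40%.

29.40%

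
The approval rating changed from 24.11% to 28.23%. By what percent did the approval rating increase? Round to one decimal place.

The change is 28.23 − 24.11 = 4.12 percentage points.
Relative to the original 24.11%, that is 4.12 ÷ 24.11 ≈ 17.1%.
So the approval rating rose by 17.1%.

17.1%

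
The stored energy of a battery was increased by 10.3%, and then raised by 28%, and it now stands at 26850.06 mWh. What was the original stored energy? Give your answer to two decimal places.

The overall multiplier applied was 1.103 × 1.28 = 1.41184.
So the original stored energy was 26850.06 ÷ 1.41184 ≈ 19017.78 mWh.

19017.78 mWh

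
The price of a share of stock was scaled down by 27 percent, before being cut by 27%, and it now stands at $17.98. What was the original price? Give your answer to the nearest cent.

Undoing the 27% decrease: $17.98 ÷ 0.73 ≈ $24.630137.
Undoing the 27% decrease: $24.630137 ÷ 0.73 ≈ $33.74.

$33.74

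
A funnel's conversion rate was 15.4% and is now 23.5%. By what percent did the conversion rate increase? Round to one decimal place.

52.6%

The change is 23.5 − 15.4 = 8.1 percentage points.
Relative to the original 15.4%, that is 8.1 ÷ 15.4 ≈ 52.6%.
So the conversion rate rose by 52.6%.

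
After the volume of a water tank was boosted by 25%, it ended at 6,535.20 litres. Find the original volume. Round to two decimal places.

5,228.16 litres

The overall multiplier applied was 1.25.
So the original volume was 6,535.20 ÷ 1.25 = 5,228.16 litres.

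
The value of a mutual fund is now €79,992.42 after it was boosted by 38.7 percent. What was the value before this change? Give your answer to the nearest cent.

The overall multiplier applied was 1.387.
So the original value was €79,992.42 ÷ 1.387 ≈ €57,672.98.

€57,672.98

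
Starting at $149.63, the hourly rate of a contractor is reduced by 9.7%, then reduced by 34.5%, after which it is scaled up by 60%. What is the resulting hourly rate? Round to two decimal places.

Each change multiplies by a factor: 0.903 × 0.655 × 1.6 = 0.946344.
$149.63 × 0.946344 = $141.60145272 ≈ $141.60.

$141.60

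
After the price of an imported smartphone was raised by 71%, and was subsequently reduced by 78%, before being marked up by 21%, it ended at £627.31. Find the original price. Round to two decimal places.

The overall multiplier applied was 1.71 × 0.22 × 1.21 = 0.455202.
So the original price was £627.31 ÷ 0.455202 ≈ £1,378.09.

£1,378.09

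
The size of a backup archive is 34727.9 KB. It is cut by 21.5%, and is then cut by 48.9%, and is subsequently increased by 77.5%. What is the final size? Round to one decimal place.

21.5% decrease: 34727.9 × 0.785 = 27261.4015.
Apply the 48.9% decrease: 27261.4015 × 0.511 = 13930.5761665.
Apply the 77.5% increase: 13930.5761665 × 1.775 = 24726.7726955375 ≈ 24726.8.

24726.8 KB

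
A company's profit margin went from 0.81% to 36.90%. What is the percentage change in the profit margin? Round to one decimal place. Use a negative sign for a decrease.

4455.6%

The change is 36.90 − 0.81 = 36.09 percentage points.
Relative to the original 0.81%, that is 36.09 ÷ 0.81 ≈ 4455.6%.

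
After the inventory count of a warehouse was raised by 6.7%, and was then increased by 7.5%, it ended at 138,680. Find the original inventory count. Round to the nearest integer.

120,904

Undoing the 7.5% increase: 138,680 ÷ 1.075 ≈ 129004.651163.
Undoing the 6.7% increase: 129004.651163 ÷ 1.067 ≈ 120,904.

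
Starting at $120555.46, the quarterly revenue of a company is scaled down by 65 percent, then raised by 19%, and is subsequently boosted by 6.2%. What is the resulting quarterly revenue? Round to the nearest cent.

$53324.45

65% decrease: $120555.46 × 0.35 = $42194.411.
After the 19% increase: $42194.411 × 1.19 = $50211.34909.
Apply the 6.2% increase: $50211.34909 × 1.062 = $53324.45273358 ≈ $53324.45.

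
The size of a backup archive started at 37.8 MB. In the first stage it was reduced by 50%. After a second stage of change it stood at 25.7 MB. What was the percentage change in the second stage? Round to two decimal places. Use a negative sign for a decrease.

35.98%

After the first stage: 37.8 × 0.5 = 18.9.
Second-stage multiplier: 25.7 ÷ 18.9 ≈ 1.359788.
That is a change of 35.98%.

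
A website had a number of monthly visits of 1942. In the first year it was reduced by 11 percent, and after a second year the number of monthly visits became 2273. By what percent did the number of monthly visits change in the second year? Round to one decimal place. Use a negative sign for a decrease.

31.5%

After the first year: 1942 × 0.89 = 1728.38.
Second-year multiplier: 2273 ÷ 1728.38 ≈ 1.3151.
That is a change of 31.5%.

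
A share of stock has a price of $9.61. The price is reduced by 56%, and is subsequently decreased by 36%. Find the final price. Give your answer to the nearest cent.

$2.71

Each change multiplies by a factor: 0.44 × 0.64 = 0.2816.
$9.61 × 0.2816 = $2.706176 ≈ $2.71.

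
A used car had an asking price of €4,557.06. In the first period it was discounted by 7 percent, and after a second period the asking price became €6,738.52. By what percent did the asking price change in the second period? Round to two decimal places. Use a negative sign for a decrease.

After the first period: €4,557.06 × 0.93 = €4238.0658.
Second-period multiplier: €6,738.52 ÷ €4238.0658 ≈ 1.589999.
That is a change of 59.00%.

59.00%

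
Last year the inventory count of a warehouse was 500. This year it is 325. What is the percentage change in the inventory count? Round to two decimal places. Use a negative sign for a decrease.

-35.00%

Change: 325 − 500 = -175.
Relative to the original: -175 ÷ 500 = -35.00%.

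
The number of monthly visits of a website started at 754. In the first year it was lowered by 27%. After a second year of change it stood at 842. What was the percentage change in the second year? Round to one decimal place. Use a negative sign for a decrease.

53.0%

After the first year: 754 × 0.73 = 550.42.
Second-year multiplier: 842 ÷ 550.42 ≈ 1.52974.
That is a change of 53.0%.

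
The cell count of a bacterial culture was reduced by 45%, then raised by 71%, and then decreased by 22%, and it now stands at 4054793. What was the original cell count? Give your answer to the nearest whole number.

5527329

Undoing the 22% decrease: 4054793 ÷ 0.78 ≈ 5198452.564103.
Undoing the 71% increase: 5198452.564103 ÷ 1.71 ≈ 3040030.739242.
Undoing the 45% decrease: 3040030.739242 ÷ 0.55 ≈ 5527329.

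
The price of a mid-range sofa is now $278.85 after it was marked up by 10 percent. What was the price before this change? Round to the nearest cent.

The overall multiplier applied was 1.1.
So the original price was $278.85 ÷ 1.1 = $253.50.

$253.50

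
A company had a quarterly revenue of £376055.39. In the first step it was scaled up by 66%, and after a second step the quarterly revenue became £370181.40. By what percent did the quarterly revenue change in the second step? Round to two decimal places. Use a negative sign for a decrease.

-40.70%

After the first step: £376055.39 × 1.66 = £624251.9474.
Second-step multiplier: £370181.40 ÷ £624251.9474 ≈ 0.593.
That is a change of -40.70%.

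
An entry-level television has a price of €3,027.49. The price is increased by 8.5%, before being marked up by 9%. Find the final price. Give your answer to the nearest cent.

€3,580.46

Apply the 8.5% increase: €3,027.49 × 1.085 = €3284.82665.
Apply the 9% increase: €3284.82665 × 1.09 = €3580.4610485 ≈ €3,580.46.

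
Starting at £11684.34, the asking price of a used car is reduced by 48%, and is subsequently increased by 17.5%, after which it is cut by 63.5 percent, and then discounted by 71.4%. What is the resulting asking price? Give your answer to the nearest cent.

£745.25

Each change multiplies by a factor: 0.52 × 1.175 × 0.365 × 0.286 = 0.06378229.
£11684.34 × 0.06378229 = £745.2539623386 ≈ £745.25.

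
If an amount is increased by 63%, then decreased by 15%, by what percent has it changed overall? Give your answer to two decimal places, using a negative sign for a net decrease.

38.55%

The combined multiplier is 1.63 × 0.85 = 1.3855.
That corresponds to an increase of 38.55%.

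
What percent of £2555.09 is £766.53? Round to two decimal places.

30.00%

£766.53 ÷ £2555.09 ≈ 30.00%.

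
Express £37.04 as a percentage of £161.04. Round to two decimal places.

23.00%

£37.04 ÷ £161.04 ≈ 23.00%.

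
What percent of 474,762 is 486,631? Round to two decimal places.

486,631 ÷ 474,762 ≈ 102.50%.

102.50%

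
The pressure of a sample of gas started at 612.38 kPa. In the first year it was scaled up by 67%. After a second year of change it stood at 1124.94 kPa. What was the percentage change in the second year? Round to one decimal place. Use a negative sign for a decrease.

After the first year: 612.38 × 1.67 = 1022.6746.
Second-year multiplier: 1124.94 ÷ 1022.6746 ≈ 1.1.
That is a change of 10.0%.

10.0%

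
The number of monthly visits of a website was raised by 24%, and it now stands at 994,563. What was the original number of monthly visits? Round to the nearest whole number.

The overall multiplier applied was 1.24.
So the original number of monthly visits was 994,563 ÷ 1.24 ≈ 802,067.

802,067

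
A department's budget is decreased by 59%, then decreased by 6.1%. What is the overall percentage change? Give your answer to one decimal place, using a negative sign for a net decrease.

-61.5%

The combined multiplier is 0.41 × 0.939 = 0.38499.
That corresponds to a decrease of 61.5%.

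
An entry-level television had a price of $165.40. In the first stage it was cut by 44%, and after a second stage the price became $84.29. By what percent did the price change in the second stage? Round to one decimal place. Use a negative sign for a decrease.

After the first stage: $165.40 × 0.56 = $92.624.
Second-stage multiplier: $84.29 ÷ $92.624 ≈ 0.91002.
That is a change of -9.0%.

-9.0%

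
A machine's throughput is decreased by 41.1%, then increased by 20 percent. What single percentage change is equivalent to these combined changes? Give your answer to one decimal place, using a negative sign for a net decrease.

The combined multiplier is 0.589 × 1.2 = 0.7068.
That corresponds to a decrease of 29.3%.

-29.3%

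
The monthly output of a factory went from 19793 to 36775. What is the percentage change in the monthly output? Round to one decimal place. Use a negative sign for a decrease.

85.8%

Change: 36775 − 19793 = 16982.
Relative to the original: 16982 ÷ 19793 ≈ 85.8%.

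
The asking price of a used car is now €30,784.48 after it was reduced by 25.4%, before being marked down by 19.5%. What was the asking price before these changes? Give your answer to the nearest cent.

Undoing the 19.5% decrease: €30,784.48 ÷ 0.805 ≈ €38241.590062.
Undoing the 25.4% decrease: €38241.590062 ÷ 0.746 ≈ €51,262.19.

€51,262.19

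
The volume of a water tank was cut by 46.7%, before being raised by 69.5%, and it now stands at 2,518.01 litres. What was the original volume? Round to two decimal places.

The overall multiplier applied was 0.533 × 1.695 = 0.903435.
So the original volume was 2,518.01 ÷ 0.903435 ≈ 2,787.15 litres.

2,787.15 litres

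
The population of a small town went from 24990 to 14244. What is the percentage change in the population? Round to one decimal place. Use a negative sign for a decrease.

Change: 14244 − 24990 = -10746.
Relative to the original: -10746 ÷ 24990 ≈ -43.0%.

-43.0%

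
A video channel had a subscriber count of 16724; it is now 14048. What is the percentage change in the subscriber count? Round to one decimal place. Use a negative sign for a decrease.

-16.0%

Change: 14048 − 16724 = -2676.
Relative to the original: -2676 ÷ 16724 ≈ -16.0%.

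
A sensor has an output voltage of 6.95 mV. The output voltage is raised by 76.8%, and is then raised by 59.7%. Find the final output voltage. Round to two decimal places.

19.62 mV

After the 76.8% increase: 6.95 × 1.768 = 12.2876.
59.7% increase: 12.2876 × 1.597 = 19.6232972 ≈ 19.62.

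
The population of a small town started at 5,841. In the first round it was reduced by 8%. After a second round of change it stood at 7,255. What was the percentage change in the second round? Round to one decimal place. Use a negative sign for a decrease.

After the first round: 5,841 × 0.92 = 5373.72.
Second-round multiplier: 7,255 ÷ 5373.72 ≈ 1.35009.
That is a change of 35.0%.

35.0%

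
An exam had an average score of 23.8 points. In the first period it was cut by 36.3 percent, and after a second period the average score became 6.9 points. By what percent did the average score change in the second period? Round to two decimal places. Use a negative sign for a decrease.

After the first period: 23.8 × 0.637 = 15.1606.
Second-period multiplier: 6.9 ÷ 15.1606 ≈ 0.455127.
That is a change of -54.49%.

-54.49%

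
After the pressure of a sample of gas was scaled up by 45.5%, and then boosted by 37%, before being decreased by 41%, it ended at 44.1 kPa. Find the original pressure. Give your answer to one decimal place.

Undoing the 41% decrease: 44.1 ÷ 0.59 ≈ 74.745763.
Undoing the 37% increase: 74.745763 ÷ 1.37 ≈ 54.558951.
Undoing the 45.5% increase: 54.558951 ÷ 1.455 ≈ 37.5 kPa.

37.5 kPa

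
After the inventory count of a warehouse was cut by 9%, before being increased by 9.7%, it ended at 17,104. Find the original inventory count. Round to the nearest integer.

17,134

Undoing the 9.7% increase: 17,104 ÷ 1.097 ≈ 15591.613491.
Undoing the 9% decrease: 15591.613491 ÷ 0.91 ≈ 17,134.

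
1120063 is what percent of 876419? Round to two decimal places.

127.80%

1120063 ÷ 876419 ≈ 127.80%.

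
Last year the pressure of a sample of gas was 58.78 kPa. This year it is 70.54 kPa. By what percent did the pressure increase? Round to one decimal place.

20.0%

Change: 70.54 − 58.78 = 11.76.
Relative to the original: 11.76 ÷ 58.78 ≈ 20.0%.
So the pressure increased by 20.0%.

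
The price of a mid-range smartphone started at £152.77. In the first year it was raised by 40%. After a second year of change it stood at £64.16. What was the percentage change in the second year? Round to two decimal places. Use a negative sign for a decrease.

-70.00%

After the first year: £152.77 × 1.4 = £213.878.
Second-year multiplier: £64.16 ÷ £213.878 ≈ 0.299984.
That is a change of -70.00%.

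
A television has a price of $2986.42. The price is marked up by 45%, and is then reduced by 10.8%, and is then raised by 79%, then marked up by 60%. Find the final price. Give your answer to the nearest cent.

Apply the 45% increase: $2986.42 × 1.45 = $4330.309.
10.8% decrease: $4330.309 × 0.892 = $3862.635628.
79% increase: $3862.635628 × 1.79 = $6914.11777412.
60% increase: $6914.11777412 × 1.6 = $11062.588438592 ≈ $11062.59.

$11062.59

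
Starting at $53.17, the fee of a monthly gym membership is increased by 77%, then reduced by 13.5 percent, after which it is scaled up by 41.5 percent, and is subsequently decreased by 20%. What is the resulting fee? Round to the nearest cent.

Each change multiplies by a factor: 1.77 × 0.865 × 1.415 × 0.8 = 1.7331486.
$53.17 × 1.7331486 = $92.151511062 ≈ $92.15.

$92.15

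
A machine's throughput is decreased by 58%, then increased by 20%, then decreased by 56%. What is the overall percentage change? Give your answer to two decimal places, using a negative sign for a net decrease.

The combined multiplier is 0.42 × 1.2 × 0.44 = 0.22176.
That corresponds to a decrease of 77.82%.

-77.82%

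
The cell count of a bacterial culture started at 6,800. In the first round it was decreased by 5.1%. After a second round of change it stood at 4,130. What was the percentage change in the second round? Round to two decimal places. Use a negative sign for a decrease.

-36.00%

After the first round: 6,800 × 0.949 = 6453.2.
Second-round multiplier: 4,130 ÷ 6453.2 ≈ 0.639993.
That is a change of -36.00%.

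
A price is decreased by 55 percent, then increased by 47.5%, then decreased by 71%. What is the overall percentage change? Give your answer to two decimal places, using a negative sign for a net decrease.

-80.75%

A 55% decrease multiplies by 0.45.
Then a 47.5% increase: 0.45 × 1.475 = 0.66375.
Then a 71% decrease: 0.66375 × 0.29 = 0.1924875.
Overall factor 0.1924875, i.e. -80.75%.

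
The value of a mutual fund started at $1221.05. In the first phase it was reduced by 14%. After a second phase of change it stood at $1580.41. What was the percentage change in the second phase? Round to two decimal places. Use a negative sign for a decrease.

After the first phase: $1221.05 × 0.86 = $1050.103.
Second-phase multiplier: $1580.41 ÷ $1050.103 ≈ 1.505005.
That is a change of 50.50%.

50.50%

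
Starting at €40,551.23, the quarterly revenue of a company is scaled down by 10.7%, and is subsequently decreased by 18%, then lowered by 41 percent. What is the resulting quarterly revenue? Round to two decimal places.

Each change multiplies by a factor: 0.893 × 0.82 × 0.59 = 0.4320334.
€40,551.23 × 0.4320334 = €17519.485771082 ≈ €17,519.49.

€17,519.49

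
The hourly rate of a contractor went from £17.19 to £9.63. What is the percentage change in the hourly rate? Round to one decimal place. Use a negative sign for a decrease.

Change: £9.63 − £17.19 = -£7.56.
Relative to the original: -£7.56 ÷ £17.19 ≈ -44.0%.

-44.0%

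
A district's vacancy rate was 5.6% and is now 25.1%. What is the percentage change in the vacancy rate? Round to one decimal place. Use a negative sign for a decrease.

The change is 25.1 − 5.6 = 19.5 percentage points.
Relative to the original 5.6%, that is 19.5 ÷ 5.6 ≈ 348.2%.

348.2%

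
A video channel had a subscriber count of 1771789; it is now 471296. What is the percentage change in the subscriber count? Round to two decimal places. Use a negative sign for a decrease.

Change: 471296 − 1771789 = -1300493.
Relative to the original: -1300493 ÷ 1771789 ≈ -73.40%.

-73.40%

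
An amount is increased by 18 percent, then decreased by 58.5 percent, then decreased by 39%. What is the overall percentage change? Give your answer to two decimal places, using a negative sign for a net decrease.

The combined multiplier is 1.18 × 0.415 × 0.61 = 0.298717.
That corresponds to a decrease of 70.13%.

-70.13%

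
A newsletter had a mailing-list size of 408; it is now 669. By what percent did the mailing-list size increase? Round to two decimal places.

63.97%

Change: 669 − 408 = 261.
Relative to the original: 261 ÷ 408 ≈ 63.97%.
So the mailing-list size increased by 63.97%.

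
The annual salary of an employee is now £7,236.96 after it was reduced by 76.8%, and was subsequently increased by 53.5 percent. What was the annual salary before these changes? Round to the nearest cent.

£20,321.69

The overall multiplier applied was 0.232 × 1.535 = 0.35612.
So the original annual salary was £7,236.96 ÷ 0.35612 ≈ £20,321.69.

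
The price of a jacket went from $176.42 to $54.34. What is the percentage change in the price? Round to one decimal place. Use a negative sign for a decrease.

Change: $54.34 − $176.42 = -$122.08.
Relative to the original: -$122.08 ÷ $176.42 ≈ -69.2%.

-69.2%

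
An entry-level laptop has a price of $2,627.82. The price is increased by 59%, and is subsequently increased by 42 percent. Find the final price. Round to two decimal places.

$5,933.09

59% increase: $2,627.82 × 1.59 = $4178.2338.
42% increase: $4178.2338 × 1.42 = $5933.091996 ≈ $5,933.09.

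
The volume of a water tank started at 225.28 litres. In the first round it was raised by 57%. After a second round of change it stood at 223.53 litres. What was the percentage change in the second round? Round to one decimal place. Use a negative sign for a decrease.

-36.8%

After the first round: 225.28 × 1.57 = 353.6896.
Second-round multiplier: 223.53 ÷ 353.6896 ≈ 0.63199.
That is a change of -36.8%.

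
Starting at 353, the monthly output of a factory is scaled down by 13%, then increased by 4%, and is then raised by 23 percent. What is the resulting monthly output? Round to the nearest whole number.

Each change multiplies by a factor: 0.87 × 1.04 × 1.23 = 1.112904.
353 × 1.112904 = 392.855112 ≈ 393.

393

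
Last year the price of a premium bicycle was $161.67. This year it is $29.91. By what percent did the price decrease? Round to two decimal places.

Change: $29.91 − $161.67 = -$131.76.
Relative to the original: -$131.76 ÷ $161.67 ≈ -81.50%.
So the price decreased by 81.50%.

81.50%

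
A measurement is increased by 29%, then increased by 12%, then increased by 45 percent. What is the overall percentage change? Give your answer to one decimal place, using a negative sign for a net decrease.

109.5%

The combined multiplier is 1.29 × 1.12 × 1.45 = 2.09496.
That corresponds to an increase of 109.5%.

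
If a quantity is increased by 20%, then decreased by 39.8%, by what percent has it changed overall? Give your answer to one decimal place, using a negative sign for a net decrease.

-27.8%

The combined multiplier is 1.2 × 0.602 = 0.7224.
That corresponds to a decrease of 27.8%.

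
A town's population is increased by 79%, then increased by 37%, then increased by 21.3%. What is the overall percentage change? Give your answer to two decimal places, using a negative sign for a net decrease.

The combined multiplier is 1.79 × 1.37 × 1.213 = 2.9746399.
That corresponds to an increase of 197.46%.

197.46%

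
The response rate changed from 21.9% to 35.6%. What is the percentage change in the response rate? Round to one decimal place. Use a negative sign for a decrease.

62.6%

The change is 35.6 − 21.9 = 13.7 percentage points.
Relative to the original 21.9%, that is 13.7 ÷ 21.9 ≈ 62.6%.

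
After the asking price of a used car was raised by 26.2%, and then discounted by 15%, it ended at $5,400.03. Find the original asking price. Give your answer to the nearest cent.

The overall multiplier applied was 1.262 × 0.85 = 1.0727.
So the original asking price was $5,400.03 ÷ 1.0727 ≈ $5,034.05.

$5,034.05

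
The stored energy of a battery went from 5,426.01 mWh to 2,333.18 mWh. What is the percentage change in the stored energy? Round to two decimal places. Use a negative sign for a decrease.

-57.00%

Change: 2,333.18 − 5,426.01 = -3,092.83.
Relative to the original: -3,092.83 ÷ 5,426.01 ≈ -57.00%.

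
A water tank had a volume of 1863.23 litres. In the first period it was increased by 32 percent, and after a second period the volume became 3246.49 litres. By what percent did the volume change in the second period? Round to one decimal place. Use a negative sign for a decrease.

After the first period: 1863.23 × 1.32 = 2459.4636.
Second-period multiplier: 3246.49 ÷ 2459.4636 ≈ 1.32.
That is a change of 32.0%.

32.0%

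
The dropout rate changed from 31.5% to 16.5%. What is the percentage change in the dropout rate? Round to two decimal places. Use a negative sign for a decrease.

The change is 16.5 − 31.5 = -15.0 percentage points.
Relative to the original 31.5%, that is -15.0 ÷ 31.5 ≈ -47.62%.

-47.62%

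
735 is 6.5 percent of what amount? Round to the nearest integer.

735 ÷ 0.065 ≈ 11,308.

11,308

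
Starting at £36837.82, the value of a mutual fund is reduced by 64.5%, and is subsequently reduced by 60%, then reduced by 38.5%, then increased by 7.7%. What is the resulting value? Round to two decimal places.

64.5% decrease: £36837.82 × 0.355 = £13077.4261.
60% decrease: £13077.4261 × 0.4 = £5230.97044.
After the 38.5% decrease: £5230.97044 × 0.615 = £3217.0468206.
7.7% increase: £3217.0468206 × 1.077 = £3464.7594257862 ≈ £3464.76.

£3464.76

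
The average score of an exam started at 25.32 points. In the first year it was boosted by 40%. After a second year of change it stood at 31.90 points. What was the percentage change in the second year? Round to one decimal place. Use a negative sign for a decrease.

-10.0%

After the first year: 25.32 × 1.4 = 35.448.
Second-year multiplier: 31.90 ÷ 35.448 ≈ 0.89991.
That is a change of -10.0%.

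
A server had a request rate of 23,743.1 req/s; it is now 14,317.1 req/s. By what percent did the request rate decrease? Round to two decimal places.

Change: 14,317.1 − 23,743.1 = -9,426.0.
Relative to the original: -9,426.0 ÷ 23,743.1 ≈ -39.70%.
So the request rate decreased by 39.70%.

39.70%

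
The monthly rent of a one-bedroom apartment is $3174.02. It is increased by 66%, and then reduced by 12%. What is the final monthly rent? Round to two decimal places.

$4636.61

Apply the 66% increase: $3174.02 × 1.66 = $5268.8732.
12% decrease: $5268.8732 × 0.88 = $4636.608416 ≈ $4636.61.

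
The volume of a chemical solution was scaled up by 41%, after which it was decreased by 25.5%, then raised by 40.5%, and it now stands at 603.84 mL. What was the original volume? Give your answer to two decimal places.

The overall multiplier applied was 1.41 × 0.745 × 1.405 = 1.47588225.
So the original volume was 603.84 ÷ 1.47588225 ≈ 409.14 mL.

409.14 mL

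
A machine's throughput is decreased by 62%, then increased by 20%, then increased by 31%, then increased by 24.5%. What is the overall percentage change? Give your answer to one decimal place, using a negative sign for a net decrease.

A 62% decrease multiplies by 0.38.
Then a 20% increase: 0.38 × 1.2 = 0.456.
Then a 31% increase: 0.456 × 1.31 = 0.59736.
Then a 24.5% increase: 0.59736 × 1.245 = 0.7437132.
Overall factor 0.7437132, i.e. -25.6%.

-25.6%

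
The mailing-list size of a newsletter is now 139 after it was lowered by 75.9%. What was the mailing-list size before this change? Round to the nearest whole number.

577

The overall multiplier applied was 0.241.
So the original mailing-list size was 139 ÷ 0.241 ≈ 577.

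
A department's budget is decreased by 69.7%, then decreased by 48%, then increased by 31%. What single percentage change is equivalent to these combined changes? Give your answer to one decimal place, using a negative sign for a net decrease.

The combined multiplier is 0.303 × 0.52 × 1.31 = 0.2064036.
That corresponds to a decrease of 79.4%.

-79.4%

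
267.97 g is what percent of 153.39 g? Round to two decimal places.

174.70%

267.97 g ÷ 153.39 g ≈ 174.70%.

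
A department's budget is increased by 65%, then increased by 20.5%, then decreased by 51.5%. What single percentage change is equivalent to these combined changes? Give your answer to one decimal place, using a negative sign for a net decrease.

-3.6%

The combined multiplier is 1.65 × 1.205 × 0.485 = 0.96430125.
That corresponds to a decrease of 3.6%.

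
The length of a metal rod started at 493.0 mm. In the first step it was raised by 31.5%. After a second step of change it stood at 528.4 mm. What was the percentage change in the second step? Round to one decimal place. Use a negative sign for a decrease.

After the first step: 493.0 × 1.315 = 648.295.
Second-step multiplier: 528.4 ÷ 648.295 ≈ 0.81506.
That is a change of -18.5%.

-18.5%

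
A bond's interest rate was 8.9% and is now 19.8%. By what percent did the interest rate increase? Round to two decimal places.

122.47%

The change is 19.8 − 8.9 = 10.9 percentage points.
Relative to the original 8.9%, that is 10.9 ÷ 8.9 ≈ 122.47%.
So the interest rate rose by 122.47%.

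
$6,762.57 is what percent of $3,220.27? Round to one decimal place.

210.0%

$6,762.57 ÷ $3,220.27 ≈ 210.0%.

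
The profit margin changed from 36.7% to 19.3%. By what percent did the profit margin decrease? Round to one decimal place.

47.4%

The change is 19.3 − 36.7 = -17.4 percentage points.
Relative to the original 36.7%, that is -17.4 ÷ 36.7 ≈ -47.4%.
So the profit margin fell by 47.4%.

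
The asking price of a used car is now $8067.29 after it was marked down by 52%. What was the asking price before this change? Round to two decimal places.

The overall multiplier applied was 0.48.
So the original asking price was $8067.29 ÷ 0.48 ≈ $16806.85.

$16806.85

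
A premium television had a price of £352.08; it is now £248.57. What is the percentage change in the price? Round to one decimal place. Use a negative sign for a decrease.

Change: £248.57 − £352.08 = -£103.51.
Relative to the original: -£103.51 ÷ £352.08 ≈ -29.4%.

-29.4%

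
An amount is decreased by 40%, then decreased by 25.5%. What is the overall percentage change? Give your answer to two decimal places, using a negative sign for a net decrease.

-55.30%

The combined multiplier is 0.6 × 0.745 = 0.447.
That corresponds to a decrease of 55.30%.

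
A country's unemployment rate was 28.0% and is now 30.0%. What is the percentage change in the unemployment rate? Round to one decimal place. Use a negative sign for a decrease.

7.1%

The change is 30.0 − 28.0 = 2.0 percentage points.
Relative to the original 28.0%, that is 2.0 ÷ 28.0 ≈ 7.1%.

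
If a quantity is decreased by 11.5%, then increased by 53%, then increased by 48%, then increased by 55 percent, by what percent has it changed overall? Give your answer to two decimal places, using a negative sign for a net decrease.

210.62%

The combined multiplier is 0.885 × 1.53 × 1.48 × 1.55 = 3.1061907.
That corresponds to an increase of 210.62%.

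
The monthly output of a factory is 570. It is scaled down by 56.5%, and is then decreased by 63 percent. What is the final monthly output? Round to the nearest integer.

92

Each change multiplies by a factor: 0.435 × 0.37 = 0.16095.
570 × 0.16095 = 91.7415 ≈ 92.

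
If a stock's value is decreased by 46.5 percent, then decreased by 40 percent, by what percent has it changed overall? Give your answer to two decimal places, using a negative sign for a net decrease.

-67.90%

The combined multiplier is 0.535 × 0.6 = 0.321.
That corresponds to a decrease of 67.90%.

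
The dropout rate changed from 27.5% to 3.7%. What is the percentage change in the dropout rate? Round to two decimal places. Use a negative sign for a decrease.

The change is 3.7 − 27.5 = -23.8 percentage points.
Relative to the original 27.5%, that is -23.8 ÷ 27.5 ≈ -86.55%.

-86.55%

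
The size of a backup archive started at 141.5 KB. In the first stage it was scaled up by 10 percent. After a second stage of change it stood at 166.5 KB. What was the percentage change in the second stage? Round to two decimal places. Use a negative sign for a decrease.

6.97%

After the first stage: 141.5 × 1.1 = 155.65.
Second-stage multiplier: 166.5 ÷ 155.65 ≈ 1.069708.
That is a change of 6.97%.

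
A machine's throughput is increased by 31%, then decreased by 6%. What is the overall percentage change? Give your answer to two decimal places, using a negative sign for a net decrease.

23.14%

The combined multiplier is 1.31 × 0.94 = 1.2314.
That corresponds to an increase of 23.14%.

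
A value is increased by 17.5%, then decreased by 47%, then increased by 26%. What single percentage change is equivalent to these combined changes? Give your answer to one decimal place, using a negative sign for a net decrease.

A 17.5% increase multiplies by 1.175.
Then a 47% decrease: 1.175 × 0.53 = 0.62275.
Then a 26% increase: 0.62275 × 1.26 = 0.784665.
Overall factor 0.784665, i.e. -21.5%.

-21.5%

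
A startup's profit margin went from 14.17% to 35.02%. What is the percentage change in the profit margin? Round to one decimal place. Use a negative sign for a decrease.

147.1%

The change is 35.02 − 14.17 = 20.85 percentage points.
Relative to the original 14.17%, that is 20.85 ÷ 14.17 ≈ 147.1%.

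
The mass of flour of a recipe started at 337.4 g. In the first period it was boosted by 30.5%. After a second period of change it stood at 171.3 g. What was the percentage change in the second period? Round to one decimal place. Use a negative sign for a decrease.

After the first period: 337.4 × 1.305 = 440.307.
Second-period multiplier: 171.3 ÷ 440.307 ≈ 0.38905.
That is a change of -61.1%.

-61.1%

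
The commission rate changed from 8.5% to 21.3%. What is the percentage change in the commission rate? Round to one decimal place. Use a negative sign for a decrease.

The change is 21.3 − 8.5 = 12.8 percentage points.
Relative to the original 8.5%, that is 12.8 ÷ 8.5 ≈ 150.6%.

150.6%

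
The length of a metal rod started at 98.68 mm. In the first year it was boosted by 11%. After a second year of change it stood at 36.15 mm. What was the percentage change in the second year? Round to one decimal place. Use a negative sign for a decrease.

-67.0%

After the first year: 98.68 × 1.11 = 109.5348.
Second-year multiplier: 36.15 ÷ 109.5348 ≈ 0.33003.
That is a change of -67.0%.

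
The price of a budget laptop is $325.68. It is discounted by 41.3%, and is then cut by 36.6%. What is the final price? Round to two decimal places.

Apply the 41.3% decrease: $325.68 × 0.587 = $191.17416.
Apply the 36.6% decrease: $191.17416 × 0.634 = $121.20441744 ≈ $121.20.

$121.20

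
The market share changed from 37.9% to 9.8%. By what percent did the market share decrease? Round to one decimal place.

The change is 9.8 − 37.9 = -28.1 percentage points.
Relative to the original 37.9%, that is -28.1 ÷ 37.9 ≈ -74.1%.
So the market share fell by 74.1%.

74.1%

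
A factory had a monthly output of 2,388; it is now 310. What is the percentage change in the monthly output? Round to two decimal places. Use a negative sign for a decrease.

-87.02%

Change: 310 − 2,388 = -2,078.
Relative to the original: -2,078 ÷ 2,388 ≈ -87.02%.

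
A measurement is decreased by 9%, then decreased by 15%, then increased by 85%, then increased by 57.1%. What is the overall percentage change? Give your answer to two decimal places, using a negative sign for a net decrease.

The combined multiplier is 0.91 × 0.85 × 1.85 × 1.571 = 2.248061725.
That corresponds to an increase of 124.81%.

124.81%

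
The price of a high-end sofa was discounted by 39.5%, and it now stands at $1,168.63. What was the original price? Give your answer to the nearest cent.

The overall multiplier applied was 0.605.
So the original price was $1,168.63 ÷ 0.605 ≈ $1,931.62.

$1,931.62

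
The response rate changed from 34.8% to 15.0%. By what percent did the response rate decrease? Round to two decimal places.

The change is 15.0 − 34.8 = -19.8 percentage points.
Relative to the original 34.8%, that is -19.8 ÷ 34.8 ≈ -56.90%.
So the response rate fell by 56.90%.

56.90%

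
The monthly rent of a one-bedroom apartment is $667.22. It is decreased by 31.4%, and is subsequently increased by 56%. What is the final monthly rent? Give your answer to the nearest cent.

$714.03

Apply the 31.4% decrease: $667.22 × 0.686 = $457.71292.
56% increase: $457.71292 × 1.56 = $714.0321552 ≈ $714.03.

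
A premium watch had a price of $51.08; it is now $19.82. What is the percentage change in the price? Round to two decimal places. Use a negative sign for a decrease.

-61.20%

Change: $19.82 − $51.08 = -$31.26.
Relative to the original: -$31.26 ÷ $51.08 ≈ -61.20%.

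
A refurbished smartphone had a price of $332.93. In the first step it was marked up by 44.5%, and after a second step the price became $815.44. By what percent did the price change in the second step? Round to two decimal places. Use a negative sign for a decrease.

69.50%

After the first step: $332.93 × 1.445 = $481.08385.
Second-step multiplier: $815.44 ÷ $481.08385 ≈ 1.695006.
That is a change of 69.50%.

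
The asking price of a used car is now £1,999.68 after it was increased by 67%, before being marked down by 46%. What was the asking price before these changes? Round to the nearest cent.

Undoing the 46% decrease: £1,999.68 ÷ 0.54 ≈ £3703.111111.
Undoing the 67% increase: £3703.111111 ÷ 1.67 ≈ £2,217.43.

£2,217.43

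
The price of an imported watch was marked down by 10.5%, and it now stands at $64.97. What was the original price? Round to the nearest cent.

The overall multiplier applied was 0.895.
So the original price was $64.97 ÷ 0.895 ≈ $72.59.

$72.59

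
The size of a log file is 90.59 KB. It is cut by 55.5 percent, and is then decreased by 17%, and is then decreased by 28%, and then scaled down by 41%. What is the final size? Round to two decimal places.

Each change multiplies by a factor: 0.445 × 0.83 × 0.72 × 0.59 = 0.15689988.
90.59 × 0.15689988 = 14.2135601292 ≈ 14.21.

14.21 KB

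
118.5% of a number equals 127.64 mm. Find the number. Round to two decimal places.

107.71 mm

127.64 mm ÷ 1.185 ≈ 107.71 mm.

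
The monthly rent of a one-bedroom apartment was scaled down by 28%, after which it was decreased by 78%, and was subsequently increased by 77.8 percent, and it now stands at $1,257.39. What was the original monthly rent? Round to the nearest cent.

$4,464.61

The overall multiplier applied was 0.72 × 0.22 × 1.778 = 0.2816352.
So the original monthly rent was $1,257.39 ÷ 0.2816352 ≈ $4,464.61.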